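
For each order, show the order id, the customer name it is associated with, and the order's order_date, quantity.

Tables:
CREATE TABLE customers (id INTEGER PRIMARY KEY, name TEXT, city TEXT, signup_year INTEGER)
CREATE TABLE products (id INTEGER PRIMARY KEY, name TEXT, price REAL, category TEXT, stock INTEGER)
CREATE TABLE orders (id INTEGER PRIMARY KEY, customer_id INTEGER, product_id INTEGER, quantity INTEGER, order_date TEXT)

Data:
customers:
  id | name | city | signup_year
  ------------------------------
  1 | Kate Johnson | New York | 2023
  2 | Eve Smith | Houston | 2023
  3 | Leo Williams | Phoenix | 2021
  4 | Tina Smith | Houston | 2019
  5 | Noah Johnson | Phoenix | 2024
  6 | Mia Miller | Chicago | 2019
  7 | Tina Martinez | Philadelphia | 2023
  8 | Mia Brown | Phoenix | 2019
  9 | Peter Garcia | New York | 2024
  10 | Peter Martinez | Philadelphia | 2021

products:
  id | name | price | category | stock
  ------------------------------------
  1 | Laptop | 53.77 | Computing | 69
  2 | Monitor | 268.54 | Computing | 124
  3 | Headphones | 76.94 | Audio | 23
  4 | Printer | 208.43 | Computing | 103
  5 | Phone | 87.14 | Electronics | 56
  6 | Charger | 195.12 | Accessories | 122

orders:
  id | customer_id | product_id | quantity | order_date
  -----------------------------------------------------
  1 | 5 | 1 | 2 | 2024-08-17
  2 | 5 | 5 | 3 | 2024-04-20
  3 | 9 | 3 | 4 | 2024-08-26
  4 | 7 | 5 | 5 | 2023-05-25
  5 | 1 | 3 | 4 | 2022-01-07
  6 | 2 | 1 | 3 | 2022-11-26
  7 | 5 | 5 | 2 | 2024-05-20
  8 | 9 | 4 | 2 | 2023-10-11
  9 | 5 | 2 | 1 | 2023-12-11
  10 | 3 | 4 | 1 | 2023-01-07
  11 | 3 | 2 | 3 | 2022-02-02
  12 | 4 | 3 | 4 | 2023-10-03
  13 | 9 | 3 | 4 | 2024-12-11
SELECT c.id, p.name AS customer, c.order_date, c.quantity FROM orders c JOIN customers p ON c.customer_id = p.id

Execution result:
id | customer | order_date | quantity
1 | Noah Johnson | 2024-08-17 | 2
2 | Noah Johnson | 2024-04-20 | 3
3 | Peter Garcia | 2024-08-26 | 4
4 | Tina Martinez | 2023-05-25 | 5
5 | Kate Johnson | 2022-01-07 | 4
6 | Eve Smith | 2022-11-26 | 3
7 | Noah Johnson | 2024-05-20 | 2
8 | Peter Garcia | 2023-10-11 | 2
9 | Noah Johnson | 2023-12-11 | 1
10 | Leo Williams | 2023-01-07 | 1
11 | Leo Williams | 2022-02-02 | 3
12 | Tina Smith | 2023-10-03 | 4
13 | Peter Garcia | 2024-12-11 | 4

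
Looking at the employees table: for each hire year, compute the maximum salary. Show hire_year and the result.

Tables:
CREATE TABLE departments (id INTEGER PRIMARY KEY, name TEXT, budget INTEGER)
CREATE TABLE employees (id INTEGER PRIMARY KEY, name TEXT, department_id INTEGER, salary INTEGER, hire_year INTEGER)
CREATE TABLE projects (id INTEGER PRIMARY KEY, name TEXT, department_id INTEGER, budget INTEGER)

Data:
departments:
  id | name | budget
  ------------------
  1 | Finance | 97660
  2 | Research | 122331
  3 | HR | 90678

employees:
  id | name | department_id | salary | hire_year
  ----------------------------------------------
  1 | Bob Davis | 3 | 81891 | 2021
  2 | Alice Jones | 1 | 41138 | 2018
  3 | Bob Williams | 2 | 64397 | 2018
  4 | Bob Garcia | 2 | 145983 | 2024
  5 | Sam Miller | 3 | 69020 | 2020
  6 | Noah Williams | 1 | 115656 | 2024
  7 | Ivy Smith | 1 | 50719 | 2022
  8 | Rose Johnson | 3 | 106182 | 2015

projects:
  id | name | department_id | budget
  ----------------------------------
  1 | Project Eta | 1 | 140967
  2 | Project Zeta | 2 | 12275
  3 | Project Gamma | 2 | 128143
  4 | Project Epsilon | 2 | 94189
SELECT hire_year, MAX(salary) AS max_salary FROM employees GROUP BY hire_year

Execution result:
hire_year | max_salary
2015 | 106182
2018 | 64397
2020 | 69020
2021 | 81891
2022 | 50719
2024 | 145983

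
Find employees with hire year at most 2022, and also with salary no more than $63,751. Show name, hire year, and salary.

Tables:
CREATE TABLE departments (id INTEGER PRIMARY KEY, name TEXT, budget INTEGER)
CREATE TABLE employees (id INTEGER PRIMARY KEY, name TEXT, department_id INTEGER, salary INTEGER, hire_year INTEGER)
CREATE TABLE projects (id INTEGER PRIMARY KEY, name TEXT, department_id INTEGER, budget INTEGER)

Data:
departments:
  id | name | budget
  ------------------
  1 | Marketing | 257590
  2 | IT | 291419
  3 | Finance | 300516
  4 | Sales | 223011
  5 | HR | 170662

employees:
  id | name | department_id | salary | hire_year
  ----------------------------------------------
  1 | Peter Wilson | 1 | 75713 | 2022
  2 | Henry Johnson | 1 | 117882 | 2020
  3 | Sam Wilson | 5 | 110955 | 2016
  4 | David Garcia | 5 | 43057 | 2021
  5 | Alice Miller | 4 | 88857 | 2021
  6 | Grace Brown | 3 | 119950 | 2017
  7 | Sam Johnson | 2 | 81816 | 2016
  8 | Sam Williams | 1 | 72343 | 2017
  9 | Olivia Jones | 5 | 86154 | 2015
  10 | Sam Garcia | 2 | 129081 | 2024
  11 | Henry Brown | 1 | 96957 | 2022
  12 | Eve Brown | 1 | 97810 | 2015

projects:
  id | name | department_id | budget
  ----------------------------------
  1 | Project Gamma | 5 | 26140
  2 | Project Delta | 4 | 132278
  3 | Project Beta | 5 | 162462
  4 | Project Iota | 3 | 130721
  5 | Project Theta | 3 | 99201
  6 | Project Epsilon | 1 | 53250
SELECT name, hire_year, salary FROM employees WHERE hire_year <= 2022 AND salary <= 63751

Execution result:
name | hire_year | salary
David Garcia | 2021 | 43057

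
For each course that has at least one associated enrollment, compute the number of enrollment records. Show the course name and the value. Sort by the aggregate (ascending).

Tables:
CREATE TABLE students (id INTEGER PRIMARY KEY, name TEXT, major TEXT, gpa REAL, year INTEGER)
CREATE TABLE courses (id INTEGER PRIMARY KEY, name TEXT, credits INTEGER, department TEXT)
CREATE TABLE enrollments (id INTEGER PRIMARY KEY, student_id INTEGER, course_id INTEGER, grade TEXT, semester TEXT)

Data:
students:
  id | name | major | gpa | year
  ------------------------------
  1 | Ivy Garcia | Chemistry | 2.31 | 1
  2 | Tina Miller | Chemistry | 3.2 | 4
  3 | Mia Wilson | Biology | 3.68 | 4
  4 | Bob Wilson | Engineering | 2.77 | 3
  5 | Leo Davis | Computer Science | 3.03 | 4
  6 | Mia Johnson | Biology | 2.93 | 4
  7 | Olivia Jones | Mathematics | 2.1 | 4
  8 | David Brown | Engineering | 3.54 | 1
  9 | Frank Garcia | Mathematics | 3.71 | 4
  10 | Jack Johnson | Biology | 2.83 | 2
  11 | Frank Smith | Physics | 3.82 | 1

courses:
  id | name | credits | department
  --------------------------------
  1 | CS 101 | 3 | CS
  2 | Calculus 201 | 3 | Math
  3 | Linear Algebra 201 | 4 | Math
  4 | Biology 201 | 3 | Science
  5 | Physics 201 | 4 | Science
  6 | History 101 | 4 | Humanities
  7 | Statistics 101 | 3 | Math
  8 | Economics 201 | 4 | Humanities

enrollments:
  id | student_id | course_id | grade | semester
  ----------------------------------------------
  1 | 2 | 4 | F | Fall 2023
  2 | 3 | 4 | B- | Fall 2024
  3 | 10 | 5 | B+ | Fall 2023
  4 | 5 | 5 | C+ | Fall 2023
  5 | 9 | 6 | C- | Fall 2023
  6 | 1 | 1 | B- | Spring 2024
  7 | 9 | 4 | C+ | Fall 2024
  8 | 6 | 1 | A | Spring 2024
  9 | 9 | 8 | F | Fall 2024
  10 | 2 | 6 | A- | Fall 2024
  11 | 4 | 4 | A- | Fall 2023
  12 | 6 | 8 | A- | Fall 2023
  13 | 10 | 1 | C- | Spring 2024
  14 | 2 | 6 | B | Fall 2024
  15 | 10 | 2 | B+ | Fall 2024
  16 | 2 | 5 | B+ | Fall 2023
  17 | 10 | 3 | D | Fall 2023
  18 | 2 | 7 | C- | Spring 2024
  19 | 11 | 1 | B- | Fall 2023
SELECT p.name, COUNT(*) AS n FROM enrollments c JOIN courses p ON c.course_id = p.id GROUP BY p.id, p.name ORDER BY n ASC

Execution result:
name | n
Calculus 201 | 1
Linear Algebra 201 | 1
Statistics 101 | 1
Economics 201 | 2
Physics 201 | 3
History 101 | 3
CS 101 | 4
Biology 201 | 4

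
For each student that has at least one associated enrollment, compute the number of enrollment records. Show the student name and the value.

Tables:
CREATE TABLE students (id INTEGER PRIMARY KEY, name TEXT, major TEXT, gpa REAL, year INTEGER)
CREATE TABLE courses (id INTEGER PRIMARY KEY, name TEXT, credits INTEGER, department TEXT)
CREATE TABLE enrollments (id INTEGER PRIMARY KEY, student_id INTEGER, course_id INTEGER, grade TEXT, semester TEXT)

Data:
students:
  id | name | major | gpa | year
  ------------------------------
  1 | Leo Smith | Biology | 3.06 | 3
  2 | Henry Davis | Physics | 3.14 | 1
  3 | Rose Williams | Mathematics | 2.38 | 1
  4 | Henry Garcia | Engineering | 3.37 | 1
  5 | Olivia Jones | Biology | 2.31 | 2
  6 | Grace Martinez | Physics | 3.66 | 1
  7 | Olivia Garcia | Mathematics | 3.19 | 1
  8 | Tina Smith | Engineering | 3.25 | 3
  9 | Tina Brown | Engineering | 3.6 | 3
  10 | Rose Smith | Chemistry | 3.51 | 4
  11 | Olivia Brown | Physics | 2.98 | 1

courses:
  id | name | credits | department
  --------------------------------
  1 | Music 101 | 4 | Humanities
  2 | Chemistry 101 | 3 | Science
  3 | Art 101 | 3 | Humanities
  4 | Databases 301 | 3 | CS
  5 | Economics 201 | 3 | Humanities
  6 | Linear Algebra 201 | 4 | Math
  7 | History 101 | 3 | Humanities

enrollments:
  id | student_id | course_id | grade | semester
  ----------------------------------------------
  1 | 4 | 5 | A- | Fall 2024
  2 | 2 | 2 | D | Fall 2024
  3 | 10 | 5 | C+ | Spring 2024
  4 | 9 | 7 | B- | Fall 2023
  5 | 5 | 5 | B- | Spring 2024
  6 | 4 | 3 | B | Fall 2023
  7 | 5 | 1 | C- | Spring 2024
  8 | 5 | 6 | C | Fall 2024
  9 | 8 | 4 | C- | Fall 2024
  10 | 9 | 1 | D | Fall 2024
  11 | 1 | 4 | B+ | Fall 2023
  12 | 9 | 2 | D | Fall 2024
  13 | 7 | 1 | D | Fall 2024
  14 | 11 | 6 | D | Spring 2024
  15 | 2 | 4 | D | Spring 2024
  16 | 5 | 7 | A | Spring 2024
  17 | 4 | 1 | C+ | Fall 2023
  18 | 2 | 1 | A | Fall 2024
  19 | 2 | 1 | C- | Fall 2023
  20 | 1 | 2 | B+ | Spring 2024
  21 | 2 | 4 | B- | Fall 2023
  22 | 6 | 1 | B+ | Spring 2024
SELECT p.name, COUNT(*) AS n FROM enrollments c JOIN students p ON c.student_id = p.id GROUP BY p.id, p.name

Execution result:
name | n
Leo Smith | 2
Henry Davis | 5
Henry Garcia | 3
Olivia Jones | 4
Grace Martinez | 1
Olivia Garcia | 1
Tina Smith | 1
Tina Brown | 3
Rose Smith | 1
Olivia Brown | 1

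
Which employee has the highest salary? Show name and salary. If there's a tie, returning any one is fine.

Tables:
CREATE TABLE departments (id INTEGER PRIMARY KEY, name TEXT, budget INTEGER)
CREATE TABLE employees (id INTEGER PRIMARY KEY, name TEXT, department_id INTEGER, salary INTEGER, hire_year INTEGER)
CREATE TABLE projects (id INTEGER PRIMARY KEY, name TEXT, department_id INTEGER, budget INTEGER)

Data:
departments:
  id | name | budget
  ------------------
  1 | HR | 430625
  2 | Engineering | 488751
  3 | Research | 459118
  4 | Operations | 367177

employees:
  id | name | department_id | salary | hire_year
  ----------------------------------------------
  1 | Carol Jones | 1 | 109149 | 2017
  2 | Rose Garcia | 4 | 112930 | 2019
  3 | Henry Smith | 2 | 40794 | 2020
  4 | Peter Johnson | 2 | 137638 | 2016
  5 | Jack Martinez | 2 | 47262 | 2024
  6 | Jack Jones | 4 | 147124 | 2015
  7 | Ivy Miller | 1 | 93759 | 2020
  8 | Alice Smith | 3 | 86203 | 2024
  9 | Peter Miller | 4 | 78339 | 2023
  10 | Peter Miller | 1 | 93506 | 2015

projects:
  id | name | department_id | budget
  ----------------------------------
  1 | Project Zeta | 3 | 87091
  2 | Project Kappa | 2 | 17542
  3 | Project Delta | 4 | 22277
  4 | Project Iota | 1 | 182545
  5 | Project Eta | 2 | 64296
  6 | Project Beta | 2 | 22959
SELECT name, salary FROM employees ORDER BY salary DESC LIMIT 1

Execution result:
name | salary
Jack Jones | 147124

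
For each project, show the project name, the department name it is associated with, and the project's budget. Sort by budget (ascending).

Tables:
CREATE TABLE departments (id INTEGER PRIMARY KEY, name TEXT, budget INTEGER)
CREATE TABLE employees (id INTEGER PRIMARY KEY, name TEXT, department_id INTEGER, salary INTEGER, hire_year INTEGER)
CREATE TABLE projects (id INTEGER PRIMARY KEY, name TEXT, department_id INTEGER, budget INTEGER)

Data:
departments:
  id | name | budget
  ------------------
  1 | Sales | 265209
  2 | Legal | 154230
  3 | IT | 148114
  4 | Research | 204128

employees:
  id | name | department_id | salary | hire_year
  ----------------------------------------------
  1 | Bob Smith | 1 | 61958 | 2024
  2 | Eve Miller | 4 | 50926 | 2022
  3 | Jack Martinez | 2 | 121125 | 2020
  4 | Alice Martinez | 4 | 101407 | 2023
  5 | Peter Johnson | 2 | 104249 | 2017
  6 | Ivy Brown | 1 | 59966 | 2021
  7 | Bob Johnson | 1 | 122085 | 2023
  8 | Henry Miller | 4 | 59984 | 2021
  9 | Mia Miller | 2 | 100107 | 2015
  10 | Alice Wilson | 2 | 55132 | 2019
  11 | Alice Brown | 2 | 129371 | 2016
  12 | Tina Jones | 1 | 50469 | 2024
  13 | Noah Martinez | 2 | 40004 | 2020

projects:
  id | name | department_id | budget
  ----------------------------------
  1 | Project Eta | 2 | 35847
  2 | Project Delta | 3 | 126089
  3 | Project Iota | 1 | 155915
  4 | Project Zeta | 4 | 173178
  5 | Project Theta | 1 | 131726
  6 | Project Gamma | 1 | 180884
SELECT c.name, p.name AS department, c.budget FROM projects c JOIN departments p ON c.department_id = p.id ORDER BY c.budget ASC

Execution result:
name | department | budget
Project Eta | Legal | 35847
Project Delta | IT | 126089
Project Theta | Sales | 131726
Project Iota | Sales | 155915
Project Zeta | Research | 173178
Project Gamma | Sales | 180884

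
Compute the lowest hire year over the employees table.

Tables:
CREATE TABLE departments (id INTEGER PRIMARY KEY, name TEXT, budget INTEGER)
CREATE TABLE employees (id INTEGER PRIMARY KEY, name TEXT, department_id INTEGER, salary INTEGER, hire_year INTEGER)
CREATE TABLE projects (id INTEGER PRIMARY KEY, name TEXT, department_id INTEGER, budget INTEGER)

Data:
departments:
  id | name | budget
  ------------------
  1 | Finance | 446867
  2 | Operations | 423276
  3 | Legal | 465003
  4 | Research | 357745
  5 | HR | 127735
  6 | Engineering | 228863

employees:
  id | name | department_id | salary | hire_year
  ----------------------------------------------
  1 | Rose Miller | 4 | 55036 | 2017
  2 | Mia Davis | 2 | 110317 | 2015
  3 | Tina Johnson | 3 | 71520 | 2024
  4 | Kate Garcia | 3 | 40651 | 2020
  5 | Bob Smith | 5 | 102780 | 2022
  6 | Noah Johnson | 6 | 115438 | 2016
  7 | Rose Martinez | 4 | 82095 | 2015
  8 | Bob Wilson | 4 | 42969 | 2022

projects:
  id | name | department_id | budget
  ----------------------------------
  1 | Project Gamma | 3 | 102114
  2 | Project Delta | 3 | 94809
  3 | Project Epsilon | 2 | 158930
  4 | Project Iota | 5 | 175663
SELECT MIN(hire_year) FROM employees

Execution result:
2015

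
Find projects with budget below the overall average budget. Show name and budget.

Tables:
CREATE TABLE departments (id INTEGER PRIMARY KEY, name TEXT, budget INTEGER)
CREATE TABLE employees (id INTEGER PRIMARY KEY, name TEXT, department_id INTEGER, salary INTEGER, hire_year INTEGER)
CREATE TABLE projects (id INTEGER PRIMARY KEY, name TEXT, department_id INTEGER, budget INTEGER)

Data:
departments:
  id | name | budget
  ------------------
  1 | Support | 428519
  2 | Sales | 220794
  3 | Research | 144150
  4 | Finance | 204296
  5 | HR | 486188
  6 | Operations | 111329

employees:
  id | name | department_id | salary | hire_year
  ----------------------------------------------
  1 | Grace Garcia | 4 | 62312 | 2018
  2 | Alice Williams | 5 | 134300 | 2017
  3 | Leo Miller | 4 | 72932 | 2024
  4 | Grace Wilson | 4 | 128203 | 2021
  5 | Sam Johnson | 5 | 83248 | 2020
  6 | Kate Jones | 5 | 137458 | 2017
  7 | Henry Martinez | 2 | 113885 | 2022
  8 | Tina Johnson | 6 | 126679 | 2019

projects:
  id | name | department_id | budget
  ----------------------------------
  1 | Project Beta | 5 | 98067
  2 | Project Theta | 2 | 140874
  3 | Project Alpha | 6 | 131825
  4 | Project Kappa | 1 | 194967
SELECT name, budget FROM projects WHERE budget < (SELECT AVG(budget) FROM projects)

Execution result:
name | budget
Project Beta | 98067
Project Theta | 140874
Project Alpha | 131825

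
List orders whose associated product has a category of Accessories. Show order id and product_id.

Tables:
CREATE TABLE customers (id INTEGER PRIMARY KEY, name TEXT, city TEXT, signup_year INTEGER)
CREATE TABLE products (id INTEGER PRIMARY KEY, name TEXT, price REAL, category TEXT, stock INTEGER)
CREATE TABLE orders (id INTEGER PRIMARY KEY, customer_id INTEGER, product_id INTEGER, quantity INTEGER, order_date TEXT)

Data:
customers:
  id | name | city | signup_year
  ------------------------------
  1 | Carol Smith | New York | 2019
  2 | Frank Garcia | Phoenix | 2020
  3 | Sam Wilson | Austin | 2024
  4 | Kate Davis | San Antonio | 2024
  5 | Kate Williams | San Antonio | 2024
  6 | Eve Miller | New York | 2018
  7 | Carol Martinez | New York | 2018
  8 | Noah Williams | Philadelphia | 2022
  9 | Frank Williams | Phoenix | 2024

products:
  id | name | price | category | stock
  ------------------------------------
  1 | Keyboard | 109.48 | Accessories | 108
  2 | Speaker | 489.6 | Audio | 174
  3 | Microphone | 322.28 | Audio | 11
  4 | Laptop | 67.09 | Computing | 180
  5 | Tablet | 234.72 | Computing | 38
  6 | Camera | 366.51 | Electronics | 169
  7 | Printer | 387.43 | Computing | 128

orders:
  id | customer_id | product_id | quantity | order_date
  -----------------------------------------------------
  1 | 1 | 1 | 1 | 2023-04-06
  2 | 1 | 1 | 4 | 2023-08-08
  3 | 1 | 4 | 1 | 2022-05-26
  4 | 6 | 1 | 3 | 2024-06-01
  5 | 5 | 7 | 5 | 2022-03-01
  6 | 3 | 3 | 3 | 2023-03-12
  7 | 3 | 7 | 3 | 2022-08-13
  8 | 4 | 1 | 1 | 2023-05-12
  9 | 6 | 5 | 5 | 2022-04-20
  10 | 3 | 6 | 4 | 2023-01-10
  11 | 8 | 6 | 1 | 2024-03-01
SELECT id, product_id FROM orders WHERE product_id IN (SELECT id FROM products WHERE category = 'Accessories')

Execution result:
id | product_id
1 | 1
2 | 1
4 | 1
8 | 1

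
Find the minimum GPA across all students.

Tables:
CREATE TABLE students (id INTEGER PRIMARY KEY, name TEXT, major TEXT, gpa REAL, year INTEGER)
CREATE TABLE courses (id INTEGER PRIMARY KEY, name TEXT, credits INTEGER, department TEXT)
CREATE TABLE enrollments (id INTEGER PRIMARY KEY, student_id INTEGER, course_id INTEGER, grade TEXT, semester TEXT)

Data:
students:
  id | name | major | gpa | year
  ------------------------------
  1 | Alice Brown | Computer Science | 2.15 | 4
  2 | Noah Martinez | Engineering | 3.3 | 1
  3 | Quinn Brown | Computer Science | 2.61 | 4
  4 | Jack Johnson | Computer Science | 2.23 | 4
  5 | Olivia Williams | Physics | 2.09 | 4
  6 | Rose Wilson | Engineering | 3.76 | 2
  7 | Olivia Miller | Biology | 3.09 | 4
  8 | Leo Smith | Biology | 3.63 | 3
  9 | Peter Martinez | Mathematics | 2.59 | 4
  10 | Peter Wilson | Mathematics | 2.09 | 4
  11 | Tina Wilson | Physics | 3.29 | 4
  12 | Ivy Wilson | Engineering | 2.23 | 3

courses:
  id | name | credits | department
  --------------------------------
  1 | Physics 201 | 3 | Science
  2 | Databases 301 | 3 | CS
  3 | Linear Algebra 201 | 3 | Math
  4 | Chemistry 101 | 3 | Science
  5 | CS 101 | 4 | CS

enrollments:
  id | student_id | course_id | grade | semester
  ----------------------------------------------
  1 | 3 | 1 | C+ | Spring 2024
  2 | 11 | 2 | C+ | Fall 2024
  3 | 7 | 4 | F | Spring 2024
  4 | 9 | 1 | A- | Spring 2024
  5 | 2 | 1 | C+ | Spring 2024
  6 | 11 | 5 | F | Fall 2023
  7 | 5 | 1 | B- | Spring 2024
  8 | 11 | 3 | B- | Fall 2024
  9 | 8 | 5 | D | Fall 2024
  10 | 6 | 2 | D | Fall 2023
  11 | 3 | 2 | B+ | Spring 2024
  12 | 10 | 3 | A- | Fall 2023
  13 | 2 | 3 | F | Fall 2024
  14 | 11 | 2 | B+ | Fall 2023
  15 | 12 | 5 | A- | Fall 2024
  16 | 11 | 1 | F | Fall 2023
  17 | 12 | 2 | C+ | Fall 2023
SELECT MIN(gpa) FROM students

Execution result:
2.09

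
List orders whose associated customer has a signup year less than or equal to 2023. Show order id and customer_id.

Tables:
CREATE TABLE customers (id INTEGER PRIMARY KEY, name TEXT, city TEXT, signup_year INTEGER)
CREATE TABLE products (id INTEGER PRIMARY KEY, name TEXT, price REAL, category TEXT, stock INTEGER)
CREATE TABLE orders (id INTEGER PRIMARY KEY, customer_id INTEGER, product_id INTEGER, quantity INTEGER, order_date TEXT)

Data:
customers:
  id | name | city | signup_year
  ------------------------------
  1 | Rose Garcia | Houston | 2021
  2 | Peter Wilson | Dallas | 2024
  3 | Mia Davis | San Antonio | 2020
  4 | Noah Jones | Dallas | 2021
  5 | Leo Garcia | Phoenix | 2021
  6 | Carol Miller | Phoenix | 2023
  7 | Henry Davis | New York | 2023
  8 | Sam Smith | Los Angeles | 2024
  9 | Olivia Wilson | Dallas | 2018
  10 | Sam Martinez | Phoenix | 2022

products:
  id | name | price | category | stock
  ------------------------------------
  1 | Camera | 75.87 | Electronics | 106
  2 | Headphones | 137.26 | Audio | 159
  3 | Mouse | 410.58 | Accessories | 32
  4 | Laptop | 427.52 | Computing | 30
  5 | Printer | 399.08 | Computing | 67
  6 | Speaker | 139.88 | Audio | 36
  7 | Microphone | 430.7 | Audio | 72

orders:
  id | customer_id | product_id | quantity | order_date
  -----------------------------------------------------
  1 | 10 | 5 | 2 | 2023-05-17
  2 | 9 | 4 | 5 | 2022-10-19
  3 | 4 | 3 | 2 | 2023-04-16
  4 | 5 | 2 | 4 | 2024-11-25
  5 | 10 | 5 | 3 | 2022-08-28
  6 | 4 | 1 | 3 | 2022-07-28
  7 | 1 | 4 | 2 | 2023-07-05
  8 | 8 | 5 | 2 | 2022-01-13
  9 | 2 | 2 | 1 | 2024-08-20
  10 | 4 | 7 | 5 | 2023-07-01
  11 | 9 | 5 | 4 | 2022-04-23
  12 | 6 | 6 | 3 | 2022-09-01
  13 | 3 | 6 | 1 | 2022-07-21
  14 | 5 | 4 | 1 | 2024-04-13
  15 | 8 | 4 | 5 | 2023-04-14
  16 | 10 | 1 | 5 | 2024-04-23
SELECT id, customer_id FROM orders WHERE customer_id IN (SELECT id FROM customers WHERE signup_year <= 2023)

Execution result:
id | customer_id
1 | 10
2 | 9
3 | 4
4 | 5
5 | 10
6 | 4
7 | 1
10 | 4
11 | 9
12 | 6
13 | 3
14 | 5
16 | 10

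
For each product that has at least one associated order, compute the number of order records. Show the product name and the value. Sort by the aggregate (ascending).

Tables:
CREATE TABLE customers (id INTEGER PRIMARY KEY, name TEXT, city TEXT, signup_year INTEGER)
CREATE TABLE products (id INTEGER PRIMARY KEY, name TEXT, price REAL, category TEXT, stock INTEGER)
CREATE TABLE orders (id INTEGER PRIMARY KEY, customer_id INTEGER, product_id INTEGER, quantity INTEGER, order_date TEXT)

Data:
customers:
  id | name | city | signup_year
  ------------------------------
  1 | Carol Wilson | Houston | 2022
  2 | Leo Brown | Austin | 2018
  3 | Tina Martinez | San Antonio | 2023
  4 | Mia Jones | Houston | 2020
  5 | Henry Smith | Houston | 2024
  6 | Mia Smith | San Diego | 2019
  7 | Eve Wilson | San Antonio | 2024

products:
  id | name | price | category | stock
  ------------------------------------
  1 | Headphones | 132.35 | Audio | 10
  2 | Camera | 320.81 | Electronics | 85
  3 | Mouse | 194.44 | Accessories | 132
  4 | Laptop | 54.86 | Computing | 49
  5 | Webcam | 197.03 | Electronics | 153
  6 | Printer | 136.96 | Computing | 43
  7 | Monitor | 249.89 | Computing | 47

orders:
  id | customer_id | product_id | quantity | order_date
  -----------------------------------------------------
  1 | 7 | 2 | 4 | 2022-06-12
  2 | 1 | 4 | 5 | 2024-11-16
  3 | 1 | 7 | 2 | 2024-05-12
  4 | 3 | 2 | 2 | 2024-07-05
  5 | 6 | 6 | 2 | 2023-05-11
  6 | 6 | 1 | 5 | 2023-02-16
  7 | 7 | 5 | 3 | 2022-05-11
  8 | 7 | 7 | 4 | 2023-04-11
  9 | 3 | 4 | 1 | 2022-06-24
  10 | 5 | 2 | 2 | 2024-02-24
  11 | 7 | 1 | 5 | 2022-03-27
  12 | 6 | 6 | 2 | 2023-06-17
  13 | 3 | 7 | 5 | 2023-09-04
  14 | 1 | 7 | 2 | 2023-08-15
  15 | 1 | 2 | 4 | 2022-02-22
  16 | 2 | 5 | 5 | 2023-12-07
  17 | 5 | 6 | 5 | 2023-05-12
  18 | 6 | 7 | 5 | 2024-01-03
SELECT p.name, COUNT(*) AS n FROM orders c JOIN products p ON c.product_id = p.id GROUP BY p.id, p.name ORDER BY n ASC

Execution result:
name | n
Headphones | 2
Laptop | 2
Webcam | 2
Printer | 3
Camera | 4
Monitor | 5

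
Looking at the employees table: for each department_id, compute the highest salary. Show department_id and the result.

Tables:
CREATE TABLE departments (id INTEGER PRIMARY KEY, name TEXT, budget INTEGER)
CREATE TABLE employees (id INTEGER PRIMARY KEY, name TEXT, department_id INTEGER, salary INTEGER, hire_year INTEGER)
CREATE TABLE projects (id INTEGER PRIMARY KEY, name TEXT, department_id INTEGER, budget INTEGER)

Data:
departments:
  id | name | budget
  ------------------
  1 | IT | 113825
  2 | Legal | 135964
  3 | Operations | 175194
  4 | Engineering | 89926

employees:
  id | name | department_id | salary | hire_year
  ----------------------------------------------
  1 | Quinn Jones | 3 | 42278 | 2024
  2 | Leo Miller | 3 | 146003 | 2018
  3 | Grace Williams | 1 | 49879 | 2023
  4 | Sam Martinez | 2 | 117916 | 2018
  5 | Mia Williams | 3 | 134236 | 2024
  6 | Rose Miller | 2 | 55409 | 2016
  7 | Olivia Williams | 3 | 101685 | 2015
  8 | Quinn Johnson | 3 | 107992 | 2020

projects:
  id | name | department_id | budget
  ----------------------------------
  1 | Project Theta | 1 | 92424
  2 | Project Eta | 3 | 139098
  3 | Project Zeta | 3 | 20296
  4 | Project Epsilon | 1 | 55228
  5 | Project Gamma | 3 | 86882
SELECT department_id, MAX(salary) AS max_salary FROM employees GROUP BY department_id

Execution result:
department_id | max_salary
1 | 49879
2 | 117916
3 | 146003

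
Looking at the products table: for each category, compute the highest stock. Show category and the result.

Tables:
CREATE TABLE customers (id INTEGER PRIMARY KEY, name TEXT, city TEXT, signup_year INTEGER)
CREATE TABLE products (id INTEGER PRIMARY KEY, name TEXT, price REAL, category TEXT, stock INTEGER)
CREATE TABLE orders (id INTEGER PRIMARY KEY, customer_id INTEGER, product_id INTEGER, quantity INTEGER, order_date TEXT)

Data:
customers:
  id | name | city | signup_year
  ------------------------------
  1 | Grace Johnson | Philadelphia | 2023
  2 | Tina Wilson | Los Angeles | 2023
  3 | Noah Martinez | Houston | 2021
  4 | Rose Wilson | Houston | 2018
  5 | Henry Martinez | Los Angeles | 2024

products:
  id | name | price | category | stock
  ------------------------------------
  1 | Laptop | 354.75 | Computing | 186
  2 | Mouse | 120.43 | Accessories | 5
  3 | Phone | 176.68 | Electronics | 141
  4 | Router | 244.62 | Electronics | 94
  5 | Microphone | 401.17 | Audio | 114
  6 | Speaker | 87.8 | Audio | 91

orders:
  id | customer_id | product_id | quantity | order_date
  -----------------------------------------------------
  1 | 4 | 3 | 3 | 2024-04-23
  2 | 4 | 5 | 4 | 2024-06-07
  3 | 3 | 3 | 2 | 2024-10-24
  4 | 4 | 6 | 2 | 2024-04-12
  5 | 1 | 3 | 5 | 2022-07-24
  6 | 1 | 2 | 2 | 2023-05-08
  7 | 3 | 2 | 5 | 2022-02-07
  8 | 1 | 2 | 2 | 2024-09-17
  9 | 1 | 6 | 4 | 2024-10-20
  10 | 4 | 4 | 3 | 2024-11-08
SELECT category, MAX(stock) AS max_stock FROM products GROUP BY category

Execution result:
category | max_stock
Accessories | 5
Audio | 114
Computing | 186
Electronics | 141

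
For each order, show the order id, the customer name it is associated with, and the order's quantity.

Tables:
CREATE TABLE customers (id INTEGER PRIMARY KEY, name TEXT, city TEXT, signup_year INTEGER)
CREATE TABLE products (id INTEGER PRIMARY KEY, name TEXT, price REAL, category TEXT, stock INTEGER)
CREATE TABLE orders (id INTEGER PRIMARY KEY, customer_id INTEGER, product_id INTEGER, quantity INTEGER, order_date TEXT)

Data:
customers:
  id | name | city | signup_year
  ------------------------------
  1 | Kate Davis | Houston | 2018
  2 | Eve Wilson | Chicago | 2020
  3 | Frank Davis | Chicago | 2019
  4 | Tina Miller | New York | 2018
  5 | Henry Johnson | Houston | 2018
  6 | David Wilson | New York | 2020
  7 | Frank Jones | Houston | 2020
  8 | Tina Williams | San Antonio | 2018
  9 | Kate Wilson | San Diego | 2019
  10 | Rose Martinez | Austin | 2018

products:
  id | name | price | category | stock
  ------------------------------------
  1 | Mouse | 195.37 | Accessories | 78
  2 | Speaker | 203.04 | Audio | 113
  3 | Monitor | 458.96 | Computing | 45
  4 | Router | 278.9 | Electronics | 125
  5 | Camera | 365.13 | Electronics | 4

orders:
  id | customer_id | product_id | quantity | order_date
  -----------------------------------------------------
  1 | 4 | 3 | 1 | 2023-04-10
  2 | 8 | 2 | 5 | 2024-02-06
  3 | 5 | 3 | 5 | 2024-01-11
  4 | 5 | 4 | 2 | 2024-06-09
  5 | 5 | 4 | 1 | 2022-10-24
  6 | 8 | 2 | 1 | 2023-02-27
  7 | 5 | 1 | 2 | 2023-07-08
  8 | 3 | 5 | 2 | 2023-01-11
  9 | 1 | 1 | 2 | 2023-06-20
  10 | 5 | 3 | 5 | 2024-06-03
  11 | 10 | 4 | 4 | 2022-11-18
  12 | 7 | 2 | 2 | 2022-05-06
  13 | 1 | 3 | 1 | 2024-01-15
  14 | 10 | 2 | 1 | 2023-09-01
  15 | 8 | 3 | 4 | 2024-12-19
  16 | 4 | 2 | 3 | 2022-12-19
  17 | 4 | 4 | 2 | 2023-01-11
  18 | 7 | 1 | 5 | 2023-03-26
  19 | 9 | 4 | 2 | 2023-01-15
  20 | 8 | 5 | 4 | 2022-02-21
SELECT c.id, p.name AS customer, c.quantity FROM orders c JOIN customers p ON c.customer_id = p.id

Execution result:
id | customer | quantity
1 | Tina Miller | 1
2 | Tina Williams | 5
3 | Henry Johnson | 5
4 | Henry Johnson | 2
5 | Henry Johnson | 1
6 | Tina Williams | 1
7 | Henry Johnson | 2
8 | Frank Davis | 2
9 | Kate Davis | 2
10 | Henry Johnson | 5
11 | Rose Martinez | 4
12 | Frank Jones | 2
13 | Kate Davis | 1
14 | Rose Martinez | 1
15 | Tina Williams | 4
16 | Tina Miller | 3
17 | Tina Miller | 2
18 | Frank Jones | 5
19 | Kate Wilson | 2
20 | Tina Williams | 4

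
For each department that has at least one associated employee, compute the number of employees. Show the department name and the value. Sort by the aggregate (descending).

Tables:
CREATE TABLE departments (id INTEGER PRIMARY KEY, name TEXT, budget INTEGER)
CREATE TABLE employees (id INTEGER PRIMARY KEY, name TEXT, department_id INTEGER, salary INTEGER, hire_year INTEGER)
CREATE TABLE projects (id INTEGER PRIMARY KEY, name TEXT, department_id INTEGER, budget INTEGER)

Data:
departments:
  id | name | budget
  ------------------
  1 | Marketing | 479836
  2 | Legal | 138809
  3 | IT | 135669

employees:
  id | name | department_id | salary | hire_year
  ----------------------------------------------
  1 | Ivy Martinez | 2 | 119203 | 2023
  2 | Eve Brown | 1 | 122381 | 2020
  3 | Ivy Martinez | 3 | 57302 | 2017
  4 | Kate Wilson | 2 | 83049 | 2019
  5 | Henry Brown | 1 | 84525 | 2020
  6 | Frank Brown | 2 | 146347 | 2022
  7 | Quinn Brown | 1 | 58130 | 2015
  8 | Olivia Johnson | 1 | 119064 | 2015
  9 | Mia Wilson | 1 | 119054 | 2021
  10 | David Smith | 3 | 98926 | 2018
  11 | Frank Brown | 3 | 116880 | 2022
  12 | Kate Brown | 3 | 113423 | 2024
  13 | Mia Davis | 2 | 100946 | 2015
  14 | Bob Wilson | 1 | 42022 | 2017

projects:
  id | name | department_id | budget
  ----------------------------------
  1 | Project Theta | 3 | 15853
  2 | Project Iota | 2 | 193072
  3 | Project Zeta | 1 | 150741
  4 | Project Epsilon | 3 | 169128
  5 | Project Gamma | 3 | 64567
SELECT p.name, COUNT(*) AS n FROM employees c JOIN departments p ON c.department_id = p.id GROUP BY p.id, p.name ORDER BY n DESC

Execution result:
name | n
Marketing | 6
Legal | 4
IT | 4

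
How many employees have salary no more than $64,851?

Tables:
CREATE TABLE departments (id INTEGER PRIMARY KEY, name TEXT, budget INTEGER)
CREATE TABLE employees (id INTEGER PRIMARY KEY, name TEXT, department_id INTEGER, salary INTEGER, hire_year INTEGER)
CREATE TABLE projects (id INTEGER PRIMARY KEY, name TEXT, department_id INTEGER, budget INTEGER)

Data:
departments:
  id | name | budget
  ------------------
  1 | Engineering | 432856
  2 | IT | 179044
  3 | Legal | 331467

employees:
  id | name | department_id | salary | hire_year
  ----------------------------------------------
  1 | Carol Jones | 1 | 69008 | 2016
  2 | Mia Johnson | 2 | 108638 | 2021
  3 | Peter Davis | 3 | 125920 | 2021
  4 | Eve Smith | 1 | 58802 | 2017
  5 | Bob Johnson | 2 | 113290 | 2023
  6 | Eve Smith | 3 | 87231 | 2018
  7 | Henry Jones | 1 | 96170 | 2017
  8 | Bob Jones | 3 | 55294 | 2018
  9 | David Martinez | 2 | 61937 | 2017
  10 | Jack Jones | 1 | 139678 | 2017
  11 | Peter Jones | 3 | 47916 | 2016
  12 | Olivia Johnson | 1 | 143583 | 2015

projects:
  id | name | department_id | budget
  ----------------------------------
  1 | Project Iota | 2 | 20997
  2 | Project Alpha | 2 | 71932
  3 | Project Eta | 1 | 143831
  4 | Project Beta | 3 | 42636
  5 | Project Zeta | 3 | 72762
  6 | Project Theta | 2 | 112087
SELECT COUNT(*) FROM employees WHERE salary <= 64851

Execution result:
4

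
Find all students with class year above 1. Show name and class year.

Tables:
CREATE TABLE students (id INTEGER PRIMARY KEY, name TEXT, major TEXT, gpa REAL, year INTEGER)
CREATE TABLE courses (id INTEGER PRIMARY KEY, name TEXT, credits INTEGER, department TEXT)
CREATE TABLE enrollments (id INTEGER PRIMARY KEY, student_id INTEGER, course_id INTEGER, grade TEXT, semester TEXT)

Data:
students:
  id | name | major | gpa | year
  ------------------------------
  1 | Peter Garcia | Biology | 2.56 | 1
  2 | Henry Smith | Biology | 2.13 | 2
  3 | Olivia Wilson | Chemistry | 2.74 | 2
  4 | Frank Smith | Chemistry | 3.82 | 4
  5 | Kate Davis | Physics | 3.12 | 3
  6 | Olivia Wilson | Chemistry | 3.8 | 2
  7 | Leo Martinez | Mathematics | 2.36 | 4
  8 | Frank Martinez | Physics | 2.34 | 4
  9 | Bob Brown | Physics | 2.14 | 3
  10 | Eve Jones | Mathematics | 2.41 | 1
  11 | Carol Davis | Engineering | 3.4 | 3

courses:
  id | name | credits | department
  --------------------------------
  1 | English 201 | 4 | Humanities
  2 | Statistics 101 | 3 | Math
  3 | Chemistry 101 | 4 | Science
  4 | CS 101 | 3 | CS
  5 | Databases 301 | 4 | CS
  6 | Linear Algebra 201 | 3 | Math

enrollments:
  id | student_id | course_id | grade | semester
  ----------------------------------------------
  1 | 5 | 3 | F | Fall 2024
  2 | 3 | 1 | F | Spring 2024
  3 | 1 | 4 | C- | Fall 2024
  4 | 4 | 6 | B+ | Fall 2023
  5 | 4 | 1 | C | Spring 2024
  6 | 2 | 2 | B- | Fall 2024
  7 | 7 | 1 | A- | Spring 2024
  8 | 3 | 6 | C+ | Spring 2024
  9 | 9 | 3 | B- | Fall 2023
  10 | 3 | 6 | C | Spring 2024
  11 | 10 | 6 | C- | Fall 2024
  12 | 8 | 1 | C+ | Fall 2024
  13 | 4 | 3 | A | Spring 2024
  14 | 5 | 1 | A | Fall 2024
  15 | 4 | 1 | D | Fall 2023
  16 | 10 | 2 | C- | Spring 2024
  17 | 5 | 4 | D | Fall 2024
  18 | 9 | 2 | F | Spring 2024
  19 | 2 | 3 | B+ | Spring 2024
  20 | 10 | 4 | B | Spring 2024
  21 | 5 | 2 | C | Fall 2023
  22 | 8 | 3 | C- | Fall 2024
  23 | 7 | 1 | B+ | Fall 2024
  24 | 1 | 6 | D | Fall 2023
SELECT name, year FROM students WHERE year > 1

Execution result:
name | year
Henry Smith | 2
Olivia Wilson | 2
Frank Smith | 4
Kate Davis | 3
Olivia Wilson | 2
Leo Martinez | 4
Frank Martinez | 4
Bob Brown | 3
Carol Davis | 3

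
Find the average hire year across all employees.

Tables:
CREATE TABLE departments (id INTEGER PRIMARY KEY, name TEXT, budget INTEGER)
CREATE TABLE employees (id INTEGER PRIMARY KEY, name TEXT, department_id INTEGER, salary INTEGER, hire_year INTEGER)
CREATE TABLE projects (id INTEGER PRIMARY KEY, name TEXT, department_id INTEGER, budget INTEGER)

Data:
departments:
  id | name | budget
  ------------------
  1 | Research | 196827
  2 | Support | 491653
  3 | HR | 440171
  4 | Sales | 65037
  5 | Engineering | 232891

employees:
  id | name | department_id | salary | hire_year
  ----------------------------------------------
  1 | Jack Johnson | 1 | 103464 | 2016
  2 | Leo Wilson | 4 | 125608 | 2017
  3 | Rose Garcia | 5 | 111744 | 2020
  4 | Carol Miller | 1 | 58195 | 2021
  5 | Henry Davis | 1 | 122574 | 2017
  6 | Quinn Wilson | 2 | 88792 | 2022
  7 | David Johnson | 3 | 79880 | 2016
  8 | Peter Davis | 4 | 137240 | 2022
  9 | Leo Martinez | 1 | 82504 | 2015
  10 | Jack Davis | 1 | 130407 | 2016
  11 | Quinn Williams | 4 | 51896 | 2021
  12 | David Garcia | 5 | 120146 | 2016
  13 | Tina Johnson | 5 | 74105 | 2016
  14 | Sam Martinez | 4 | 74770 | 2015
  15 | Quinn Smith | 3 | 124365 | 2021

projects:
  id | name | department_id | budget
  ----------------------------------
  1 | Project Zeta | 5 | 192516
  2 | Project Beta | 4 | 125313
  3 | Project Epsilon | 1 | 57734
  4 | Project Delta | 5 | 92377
SELECT AVG(hire_year) FROM employees

Execution result:
2018.07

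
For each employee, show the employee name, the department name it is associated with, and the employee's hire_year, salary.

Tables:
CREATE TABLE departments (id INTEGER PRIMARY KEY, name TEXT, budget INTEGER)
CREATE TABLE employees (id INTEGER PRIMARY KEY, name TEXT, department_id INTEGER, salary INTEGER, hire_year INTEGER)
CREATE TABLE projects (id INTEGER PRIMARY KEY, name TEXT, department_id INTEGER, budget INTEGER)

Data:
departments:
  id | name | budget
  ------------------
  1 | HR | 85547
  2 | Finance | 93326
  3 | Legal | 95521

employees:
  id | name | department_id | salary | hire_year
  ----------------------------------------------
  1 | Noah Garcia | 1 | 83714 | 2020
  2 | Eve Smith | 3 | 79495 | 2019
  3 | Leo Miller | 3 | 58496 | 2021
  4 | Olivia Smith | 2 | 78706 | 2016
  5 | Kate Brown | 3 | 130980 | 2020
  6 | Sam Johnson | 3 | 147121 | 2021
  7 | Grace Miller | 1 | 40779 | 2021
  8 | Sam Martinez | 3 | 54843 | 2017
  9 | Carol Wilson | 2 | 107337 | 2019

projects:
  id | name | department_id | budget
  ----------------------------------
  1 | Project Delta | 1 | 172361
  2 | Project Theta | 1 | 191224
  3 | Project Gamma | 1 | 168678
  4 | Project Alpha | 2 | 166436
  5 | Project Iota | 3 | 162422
SELECT c.name, p.name AS department, c.hire_year, c.salary FROM employees c JOIN departments p ON c.department_id = p.id

Execution result:
name | department | hire_year | salary
Noah Garcia | HR | 2020 | 83714
Eve Smith | Legal | 2019 | 79495
Leo Miller | Legal | 2021 | 58496
Olivia Smith | Finance | 2016 | 78706
Kate Brown | Legal | 2020 | 130980
Sam Johnson | Legal | 2021 | 147121
Grace Miller | HR | 2021 | 40779
Sam Martinez | Legal | 2017 | 54843
Carol Wilson | Finance | 2019 | 107337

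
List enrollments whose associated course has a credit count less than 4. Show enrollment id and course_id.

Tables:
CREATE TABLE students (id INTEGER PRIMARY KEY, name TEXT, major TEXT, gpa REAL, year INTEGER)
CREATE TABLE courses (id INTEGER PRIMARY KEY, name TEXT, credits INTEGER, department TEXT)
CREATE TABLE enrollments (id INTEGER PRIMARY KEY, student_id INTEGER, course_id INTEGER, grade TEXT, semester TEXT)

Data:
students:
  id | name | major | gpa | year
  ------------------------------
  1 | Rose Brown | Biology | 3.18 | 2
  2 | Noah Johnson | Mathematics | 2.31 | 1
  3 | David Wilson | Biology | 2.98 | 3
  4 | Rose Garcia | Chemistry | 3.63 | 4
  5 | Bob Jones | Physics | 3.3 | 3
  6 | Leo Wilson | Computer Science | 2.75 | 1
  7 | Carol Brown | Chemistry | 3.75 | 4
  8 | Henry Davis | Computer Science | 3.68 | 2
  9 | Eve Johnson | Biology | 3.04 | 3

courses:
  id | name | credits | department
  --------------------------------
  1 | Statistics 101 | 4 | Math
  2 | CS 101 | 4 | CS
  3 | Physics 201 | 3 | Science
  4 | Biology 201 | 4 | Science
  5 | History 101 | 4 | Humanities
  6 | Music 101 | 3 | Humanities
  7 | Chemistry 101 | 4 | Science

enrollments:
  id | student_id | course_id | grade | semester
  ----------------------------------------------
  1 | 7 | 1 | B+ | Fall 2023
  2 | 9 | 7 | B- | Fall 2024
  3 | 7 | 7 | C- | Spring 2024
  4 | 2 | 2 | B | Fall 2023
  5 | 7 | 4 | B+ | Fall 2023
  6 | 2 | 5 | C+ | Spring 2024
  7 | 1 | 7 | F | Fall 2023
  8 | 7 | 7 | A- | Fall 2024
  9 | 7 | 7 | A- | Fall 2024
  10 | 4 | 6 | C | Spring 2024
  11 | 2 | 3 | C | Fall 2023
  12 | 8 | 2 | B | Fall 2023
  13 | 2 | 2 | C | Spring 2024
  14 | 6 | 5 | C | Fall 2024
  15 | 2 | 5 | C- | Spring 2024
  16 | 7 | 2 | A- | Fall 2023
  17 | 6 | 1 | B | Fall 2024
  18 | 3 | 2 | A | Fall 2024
SELECT id, course_id FROM enrollments WHERE course_id IN (SELECT id FROM courses WHERE credits < 4)

Execution result:
id | course_id
10 | 6
11 | 3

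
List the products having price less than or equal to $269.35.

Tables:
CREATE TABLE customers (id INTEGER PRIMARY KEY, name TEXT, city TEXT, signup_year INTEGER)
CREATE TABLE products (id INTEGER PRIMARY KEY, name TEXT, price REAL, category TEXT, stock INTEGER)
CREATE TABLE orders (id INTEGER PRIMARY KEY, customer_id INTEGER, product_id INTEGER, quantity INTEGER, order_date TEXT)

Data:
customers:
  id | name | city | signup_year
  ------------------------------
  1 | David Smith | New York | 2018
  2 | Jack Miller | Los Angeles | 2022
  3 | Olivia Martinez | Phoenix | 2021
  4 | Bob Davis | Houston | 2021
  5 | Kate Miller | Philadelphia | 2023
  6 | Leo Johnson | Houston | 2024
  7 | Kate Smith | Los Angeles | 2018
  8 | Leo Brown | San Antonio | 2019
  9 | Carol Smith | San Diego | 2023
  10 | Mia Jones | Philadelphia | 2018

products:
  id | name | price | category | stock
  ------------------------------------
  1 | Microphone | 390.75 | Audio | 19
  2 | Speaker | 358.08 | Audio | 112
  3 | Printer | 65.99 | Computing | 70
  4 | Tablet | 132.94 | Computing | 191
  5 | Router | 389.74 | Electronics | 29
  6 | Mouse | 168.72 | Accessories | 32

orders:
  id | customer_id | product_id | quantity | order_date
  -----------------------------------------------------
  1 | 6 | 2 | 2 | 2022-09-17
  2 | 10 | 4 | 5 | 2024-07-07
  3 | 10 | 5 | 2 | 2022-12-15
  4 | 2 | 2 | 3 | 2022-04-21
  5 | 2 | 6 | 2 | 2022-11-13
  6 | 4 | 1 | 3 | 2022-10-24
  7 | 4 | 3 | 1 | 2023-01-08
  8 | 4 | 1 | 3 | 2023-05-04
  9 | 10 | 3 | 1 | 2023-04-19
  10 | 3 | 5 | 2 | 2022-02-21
SELECT name, price FROM products WHERE price <= 269.35

Execution result:
name | price
Printer | 65.99
Tablet | 132.94
Mouse | 168.72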